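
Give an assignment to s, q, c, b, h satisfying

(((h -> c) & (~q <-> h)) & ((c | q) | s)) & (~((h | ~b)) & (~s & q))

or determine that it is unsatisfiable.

s: False, q: True, c: False, b: True, h: False

  ((h -> c) & (~q <-> h)) & ((c | q) | s) = True
    (h -> c) & (~q <-> h) = True
      h -> c = True
      ~q <-> h = True
        ~q = False
    (c | q) | s = True
      c | q = True
  ~((h | ~b)) & (~s & q) = True
    ~((h | ~b)) = True
      h | ~b = False
        ~b = False
    ~s & q = True
      ~s = True
Both conjuncts True, so the formula holds.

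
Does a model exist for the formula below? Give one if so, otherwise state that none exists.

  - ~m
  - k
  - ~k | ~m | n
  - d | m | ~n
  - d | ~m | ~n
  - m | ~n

m = False, n = False, k = True, d = True

Unit clause (~m) forces m = False.
Unit clause (k) forces k = True.
In (m | ~n) only ~n is left, so n = False.
Set d = True.
Check each clause:
  (~m): ~m holds.
  (k): k holds.
  (~k | ~m | n): ~m holds.
  (d | m | ~n): d holds.
  (d | ~m | ~n): d holds.
  (m | ~n): ~n holds.
All clauses satisfied.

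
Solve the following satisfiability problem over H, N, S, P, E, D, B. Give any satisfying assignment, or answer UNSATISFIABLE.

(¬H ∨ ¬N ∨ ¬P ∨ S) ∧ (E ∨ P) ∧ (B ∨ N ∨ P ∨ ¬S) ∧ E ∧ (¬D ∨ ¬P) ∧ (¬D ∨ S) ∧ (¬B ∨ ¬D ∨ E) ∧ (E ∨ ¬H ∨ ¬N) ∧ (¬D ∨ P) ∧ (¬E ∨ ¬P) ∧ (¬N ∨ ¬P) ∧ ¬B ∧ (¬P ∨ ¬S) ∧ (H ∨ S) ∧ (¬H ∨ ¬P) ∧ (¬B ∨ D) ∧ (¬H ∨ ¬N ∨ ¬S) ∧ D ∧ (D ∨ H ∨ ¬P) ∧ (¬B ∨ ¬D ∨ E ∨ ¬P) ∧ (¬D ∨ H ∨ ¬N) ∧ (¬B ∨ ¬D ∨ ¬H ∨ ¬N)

UNSATISFIABLE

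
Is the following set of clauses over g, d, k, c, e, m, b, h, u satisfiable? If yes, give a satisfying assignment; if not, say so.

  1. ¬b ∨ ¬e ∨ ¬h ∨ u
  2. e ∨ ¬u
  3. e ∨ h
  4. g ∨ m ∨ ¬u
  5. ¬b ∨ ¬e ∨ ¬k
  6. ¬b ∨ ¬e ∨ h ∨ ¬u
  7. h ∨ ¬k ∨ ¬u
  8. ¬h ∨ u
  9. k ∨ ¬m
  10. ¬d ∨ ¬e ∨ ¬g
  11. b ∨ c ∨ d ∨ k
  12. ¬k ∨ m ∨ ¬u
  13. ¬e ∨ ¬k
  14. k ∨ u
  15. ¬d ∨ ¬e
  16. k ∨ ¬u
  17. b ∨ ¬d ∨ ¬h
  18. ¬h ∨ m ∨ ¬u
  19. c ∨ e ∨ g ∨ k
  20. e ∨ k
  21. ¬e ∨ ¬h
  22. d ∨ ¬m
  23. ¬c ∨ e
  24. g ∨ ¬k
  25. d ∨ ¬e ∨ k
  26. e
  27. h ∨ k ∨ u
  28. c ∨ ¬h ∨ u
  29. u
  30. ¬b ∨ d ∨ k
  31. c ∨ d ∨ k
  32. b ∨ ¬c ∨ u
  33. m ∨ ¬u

Case u = True:
  (e ∨ ¬u) forces e = True.
  (¬e ∨ ¬k) forces k = False.
  Clause (k ∨ ¬u) is falsified — contradiction.
Case u = False:
  Clause (u) is falsified — contradiction.
Both cases fail, so the formula is unsatisfiable.

No satisfying assignment exists.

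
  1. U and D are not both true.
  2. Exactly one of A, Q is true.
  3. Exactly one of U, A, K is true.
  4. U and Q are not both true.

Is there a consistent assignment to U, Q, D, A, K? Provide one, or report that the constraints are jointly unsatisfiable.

U = False, Q = True, D = False, A = False, K = True

  (1) U=F, D=F — not both ✓
  (2) {A, Q}: 1 true — exactly one ✓
  (3) {U, A, K}: 1 true — exactly one ✓
  (4) U=F, Q=T — not both ✓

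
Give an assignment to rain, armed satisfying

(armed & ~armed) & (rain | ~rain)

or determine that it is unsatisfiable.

The formula is unsatisfiable.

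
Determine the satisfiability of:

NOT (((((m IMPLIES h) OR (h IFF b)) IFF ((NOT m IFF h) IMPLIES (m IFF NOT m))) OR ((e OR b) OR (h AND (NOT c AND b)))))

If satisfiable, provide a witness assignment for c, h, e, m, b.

c: False, h: True, e: False, m: False, b: False

  NOT (((((m IMPLIES h) OR (h IFF b)) IFF ((NOT m IFF h) IMPLIES (m IFF NOT m))) OR ((e OR b) OR (h AND (NOT c AND b))))) = True
    (((m IMPLIES h) OR (h IFF b)) IFF ((NOT m IFF h) IMPLIES (m IFF NOT m))) OR ((e OR b) OR (h AND (NOT c AND b))) = False
      ((m IMPLIES h) OR (h IFF b)) IFF ((NOT m IFF h) IMPLIES (m IFF NOT m)) = False
        (m IMPLIES h) OR (h IFF b) = True
          m IMPLIES h = True
          h IFF b = False
        (NOT m IFF h) IMPLIES (m IFF NOT m) = False
          NOT m IFF h = True
            NOT m = True
          m IFF NOT m = False
            NOT m = True
      (e OR b) OR (h AND (NOT c AND b)) = False
        e OR b = False
        h AND (NOT c AND b) = False
          NOT c AND b = False
            NOT c = True
The formula evaluates to True.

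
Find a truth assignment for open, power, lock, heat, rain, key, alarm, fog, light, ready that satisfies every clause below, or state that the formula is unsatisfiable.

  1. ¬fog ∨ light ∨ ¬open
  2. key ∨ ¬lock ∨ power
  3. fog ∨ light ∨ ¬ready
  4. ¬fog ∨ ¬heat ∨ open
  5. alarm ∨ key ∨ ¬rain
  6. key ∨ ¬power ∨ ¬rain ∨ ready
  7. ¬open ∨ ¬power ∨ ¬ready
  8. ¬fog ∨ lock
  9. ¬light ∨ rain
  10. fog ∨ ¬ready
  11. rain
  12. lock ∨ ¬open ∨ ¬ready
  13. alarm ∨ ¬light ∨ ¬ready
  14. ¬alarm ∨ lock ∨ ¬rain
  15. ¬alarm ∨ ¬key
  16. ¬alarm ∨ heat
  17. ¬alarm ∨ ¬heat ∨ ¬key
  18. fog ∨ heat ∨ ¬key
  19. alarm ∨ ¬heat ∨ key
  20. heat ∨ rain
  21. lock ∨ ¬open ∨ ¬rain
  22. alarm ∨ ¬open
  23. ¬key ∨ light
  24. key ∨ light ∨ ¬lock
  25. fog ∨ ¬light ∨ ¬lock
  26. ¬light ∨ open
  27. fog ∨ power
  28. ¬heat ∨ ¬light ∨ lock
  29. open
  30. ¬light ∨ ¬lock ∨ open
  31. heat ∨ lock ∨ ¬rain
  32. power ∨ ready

UNSATISFIABLE

Case open = True:
  (rain) forces rain = True.
  (lock ∨ ¬open ∨ ¬rain) forces lock = True.
  (alarm ∨ ¬open) forces alarm = True.
  (¬alarm ∨ ¬key) forces key = False.
  (key ∨ ¬lock ∨ power) forces power = True.
  (key ∨ ¬power ∨ ¬rain ∨ ready) forces ready = True.
  Clause (¬open ∨ ¬power ∨ ¬ready) is falsified — contradiction.
Case open = False:
  Clause (open) is falsified — contradiction.
Both cases fail, so the formula is unsatisfiable.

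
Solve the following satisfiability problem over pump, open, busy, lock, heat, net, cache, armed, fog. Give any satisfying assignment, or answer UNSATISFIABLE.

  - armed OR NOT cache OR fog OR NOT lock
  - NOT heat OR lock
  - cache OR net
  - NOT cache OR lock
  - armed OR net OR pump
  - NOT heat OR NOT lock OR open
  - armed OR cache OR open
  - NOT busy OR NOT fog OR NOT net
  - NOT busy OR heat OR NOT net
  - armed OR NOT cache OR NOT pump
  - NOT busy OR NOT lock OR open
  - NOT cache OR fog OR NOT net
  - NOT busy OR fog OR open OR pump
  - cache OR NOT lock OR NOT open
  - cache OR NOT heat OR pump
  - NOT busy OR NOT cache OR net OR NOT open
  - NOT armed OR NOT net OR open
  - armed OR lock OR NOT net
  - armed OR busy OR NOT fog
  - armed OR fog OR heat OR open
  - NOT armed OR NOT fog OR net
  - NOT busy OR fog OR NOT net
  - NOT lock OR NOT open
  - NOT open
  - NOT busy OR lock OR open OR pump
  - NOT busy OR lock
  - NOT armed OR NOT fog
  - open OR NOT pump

Unit clause (NOT open) forces open = False.
In (open OR NOT pump) only NOT pump is left, so pump = False.
Set busy = False.
Try lock = False:
  (NOT heat OR lock) forces heat = False.
  (NOT cache OR lock) forces cache = False.
  (cache OR net) forces net = True.
  (armed OR cache OR open) forces armed = True.
  clause (NOT armed OR NOT net OR open) is falsified — backtrack.
So lock = True.
  then (NOT heat OR NOT lock OR open) forces heat = False.
Set net = False.
  then (cache OR net) forces cache = True.
  then (armed OR net OR pump) forces armed = True.
  then (NOT armed OR NOT fog OR net) forces fog = False.
All clauses satisfied.

pump=F; open=F; busy=F; lock=T; heat=F; net=F; cache=T; armed=T; fog=F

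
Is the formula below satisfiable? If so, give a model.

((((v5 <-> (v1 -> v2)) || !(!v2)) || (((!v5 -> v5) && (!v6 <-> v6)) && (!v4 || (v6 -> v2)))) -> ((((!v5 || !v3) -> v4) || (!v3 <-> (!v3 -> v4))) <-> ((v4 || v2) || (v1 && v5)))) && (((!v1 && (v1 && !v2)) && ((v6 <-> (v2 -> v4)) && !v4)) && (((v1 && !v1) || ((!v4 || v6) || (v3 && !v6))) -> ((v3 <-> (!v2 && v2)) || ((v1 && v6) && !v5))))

No satisfying assignment exists.

Case v1 = True: the conjunct !v1 is False.
Case v1 = False: the conjunct v1 is False.
Both cases fail — unsatisfiable.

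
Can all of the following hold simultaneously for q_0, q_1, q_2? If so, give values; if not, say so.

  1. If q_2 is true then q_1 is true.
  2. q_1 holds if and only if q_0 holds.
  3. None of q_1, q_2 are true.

q_0 = False, q_1 = False, q_2 = False

  (1) q_2=F ⇒ q_1: vacuous ✓
  (2) q_1=F, q_0=F — same ✓
  (3) {q_1, q_2}: 0 true — none ✓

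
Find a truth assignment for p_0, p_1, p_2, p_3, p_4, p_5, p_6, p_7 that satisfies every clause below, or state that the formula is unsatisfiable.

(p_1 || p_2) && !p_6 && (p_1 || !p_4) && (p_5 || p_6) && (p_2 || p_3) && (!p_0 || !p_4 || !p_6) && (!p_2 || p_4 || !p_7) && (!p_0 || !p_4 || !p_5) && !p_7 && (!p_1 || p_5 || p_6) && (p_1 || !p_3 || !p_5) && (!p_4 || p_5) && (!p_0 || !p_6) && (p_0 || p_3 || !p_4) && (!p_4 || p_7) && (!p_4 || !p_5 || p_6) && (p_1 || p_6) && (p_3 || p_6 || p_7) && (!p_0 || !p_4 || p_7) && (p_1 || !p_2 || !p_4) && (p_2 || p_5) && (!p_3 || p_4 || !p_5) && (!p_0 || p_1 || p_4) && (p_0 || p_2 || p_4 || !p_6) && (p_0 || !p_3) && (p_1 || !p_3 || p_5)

UNSATISFIABLE

Case p_6 = True:
  Clause (!p_6) is falsified — contradiction.
Case p_6 = False:
  (p_5 || p_6) forces p_5 = True.
  (!p_7) forces p_7 = False.
  (!p_4 || p_7) forces p_4 = False.
  (p_1 || p_6) forces p_1 = True.
  (p_3 || p_6 || p_7) forces p_3 = True.
  Clause (!p_3 || p_4 || !p_5) is falsified — contradiction.
Both cases fail, so the formula is unsatisfiable.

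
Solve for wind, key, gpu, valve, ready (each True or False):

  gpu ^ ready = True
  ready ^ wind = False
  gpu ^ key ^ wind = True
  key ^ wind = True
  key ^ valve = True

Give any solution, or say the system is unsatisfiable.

wind = True, key = False, gpu = False, valve = True, ready = True

gpu ^ ready = F ^ T = True ✓
ready ^ wind = T ^ T = False ✓
gpu ^ key ^ wind = F ^ F ^ T = True ✓
key ^ wind = F ^ T = True ✓
key ^ valve = F ^ T = True ✓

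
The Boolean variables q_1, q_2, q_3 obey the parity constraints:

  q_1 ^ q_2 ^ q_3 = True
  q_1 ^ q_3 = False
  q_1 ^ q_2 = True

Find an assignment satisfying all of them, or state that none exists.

q_1 = False, q_2 = True, q_3 = False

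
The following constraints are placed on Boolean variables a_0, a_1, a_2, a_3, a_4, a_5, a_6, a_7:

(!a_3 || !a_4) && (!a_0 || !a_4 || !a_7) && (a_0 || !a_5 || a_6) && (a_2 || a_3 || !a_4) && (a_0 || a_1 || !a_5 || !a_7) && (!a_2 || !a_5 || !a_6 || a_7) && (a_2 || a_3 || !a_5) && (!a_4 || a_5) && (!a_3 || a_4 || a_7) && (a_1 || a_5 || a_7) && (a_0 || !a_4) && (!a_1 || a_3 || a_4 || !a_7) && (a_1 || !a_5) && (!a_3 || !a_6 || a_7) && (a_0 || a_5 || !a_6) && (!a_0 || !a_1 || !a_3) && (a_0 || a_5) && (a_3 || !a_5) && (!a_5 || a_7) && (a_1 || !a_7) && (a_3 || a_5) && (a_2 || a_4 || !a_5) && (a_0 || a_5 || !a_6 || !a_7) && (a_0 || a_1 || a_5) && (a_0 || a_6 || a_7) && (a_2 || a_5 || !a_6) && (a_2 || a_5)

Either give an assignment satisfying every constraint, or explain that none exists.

Set a_0 = False.
  then (a_0 || !a_4) forces a_4 = False.
  then (a_0 || a_5) forces a_5 = True.
  then (a_3 || !a_5) forces a_3 = True.
  then (!a_5 || a_7) forces a_7 = True.
  then (a_1 || !a_7) forces a_1 = True.
  then (a_2 || a_4 || !a_5) forces a_2 = True.
  then (a_0 || !a_5 || a_6) forces a_6 = True.
All clauses satisfied.

a_0: False, a_1: True, a_2: True, a_3: True, a_4: False, a_5: True, a_6: True, a_7: True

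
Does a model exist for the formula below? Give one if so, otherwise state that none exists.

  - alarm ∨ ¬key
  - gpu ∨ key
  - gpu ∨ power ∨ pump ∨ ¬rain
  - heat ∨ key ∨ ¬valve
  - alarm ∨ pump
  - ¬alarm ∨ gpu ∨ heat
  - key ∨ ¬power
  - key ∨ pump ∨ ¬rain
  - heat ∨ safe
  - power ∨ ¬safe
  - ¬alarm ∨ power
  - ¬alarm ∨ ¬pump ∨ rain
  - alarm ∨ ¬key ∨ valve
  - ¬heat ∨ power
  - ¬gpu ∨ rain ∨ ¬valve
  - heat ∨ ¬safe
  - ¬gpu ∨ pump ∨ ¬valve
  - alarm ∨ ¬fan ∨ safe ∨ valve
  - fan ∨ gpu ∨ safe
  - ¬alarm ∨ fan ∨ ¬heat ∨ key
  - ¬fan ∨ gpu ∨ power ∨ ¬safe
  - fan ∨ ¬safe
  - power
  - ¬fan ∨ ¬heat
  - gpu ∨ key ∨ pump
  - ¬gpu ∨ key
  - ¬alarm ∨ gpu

heat=T, alarm=T, valve=F, rain=T, safe=F, key=T, power=T, pump=T, fan=F, gpu=T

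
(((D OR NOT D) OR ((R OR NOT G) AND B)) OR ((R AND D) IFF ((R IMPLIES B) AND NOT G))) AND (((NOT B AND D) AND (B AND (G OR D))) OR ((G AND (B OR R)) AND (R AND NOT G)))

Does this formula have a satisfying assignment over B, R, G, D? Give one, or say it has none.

Unsatisfiable

The conjunct ((NOT B AND D) AND (B AND (G OR D))) OR ((G AND (B OR R)) AND (R AND NOT G)) is unsatisfiable on its own:
  B = True: simplifies to G AND (R AND NOT G).
    G = True: the conjunct NOT G is False.
    G = False: the conjunct G is False.
  B = False: simplifies to (G AND R) AND (R AND NOT G).
    G = True: the conjunct NOT G is False.
    G = False: the conjunct G is False.
So the whole conjunction is unsatisfiable.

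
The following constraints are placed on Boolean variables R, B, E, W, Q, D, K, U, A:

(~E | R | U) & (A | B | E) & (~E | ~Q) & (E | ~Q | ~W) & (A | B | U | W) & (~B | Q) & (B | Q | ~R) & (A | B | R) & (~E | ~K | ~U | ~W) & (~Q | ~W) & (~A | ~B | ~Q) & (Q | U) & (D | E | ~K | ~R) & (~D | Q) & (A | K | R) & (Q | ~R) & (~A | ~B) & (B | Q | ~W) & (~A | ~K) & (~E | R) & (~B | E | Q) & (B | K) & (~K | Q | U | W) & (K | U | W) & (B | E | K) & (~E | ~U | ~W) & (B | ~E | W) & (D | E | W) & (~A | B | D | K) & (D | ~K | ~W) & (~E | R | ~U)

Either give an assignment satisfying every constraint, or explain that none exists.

R=T; B=T; E=F; W=F; Q=T; D=T; K=T; U=F; A=F

Set R = True.
  then (Q | ~R) forces Q = True.
  then (~E | ~Q) forces E = False.
  then (E | ~Q | ~W) forces W = False.
  then (D | E | W) forces D = True.
Try B = False:
  (A | B | E) forces A = True.
  (~A | ~K) forces K = False.
  clause (B | K) is falsified — backtrack.
So B = True.
  then (~A | ~B | ~Q) forces A = False.
Set K = True.
Set U = False.
All clauses satisfied.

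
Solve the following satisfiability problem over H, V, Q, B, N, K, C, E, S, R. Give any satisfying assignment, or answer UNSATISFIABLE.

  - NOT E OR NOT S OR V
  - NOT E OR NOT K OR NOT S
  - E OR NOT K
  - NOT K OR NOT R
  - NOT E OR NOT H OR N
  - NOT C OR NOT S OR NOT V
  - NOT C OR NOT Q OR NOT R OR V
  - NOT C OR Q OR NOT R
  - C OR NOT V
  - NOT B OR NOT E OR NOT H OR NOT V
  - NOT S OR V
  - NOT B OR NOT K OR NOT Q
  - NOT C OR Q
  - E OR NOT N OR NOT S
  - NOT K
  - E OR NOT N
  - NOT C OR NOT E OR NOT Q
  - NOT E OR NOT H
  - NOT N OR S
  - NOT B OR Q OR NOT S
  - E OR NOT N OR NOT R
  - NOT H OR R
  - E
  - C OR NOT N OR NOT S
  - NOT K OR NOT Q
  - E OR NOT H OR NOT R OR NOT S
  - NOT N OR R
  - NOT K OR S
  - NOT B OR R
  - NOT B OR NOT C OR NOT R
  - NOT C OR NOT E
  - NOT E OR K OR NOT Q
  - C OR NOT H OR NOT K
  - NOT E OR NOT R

Unit clause (NOT K) forces K = False.
Unit clause (E) forces E = True.
In (NOT C OR NOT E) only NOT C is left, so C = False.
In (NOT E OR K OR NOT Q) only NOT Q is left, so Q = False.
In (NOT E OR NOT R) only NOT R is left, so R = False.
In (C OR NOT V) only NOT V is left, so V = False.
In (NOT S OR V) only NOT S is left, so S = False.
In (NOT E OR NOT H) only NOT H is left, so H = False.
In (NOT N OR S) only NOT N is left, so N = False.
In (NOT B OR R) only NOT B is left, so B = False.
All clauses satisfied.

H = False, V = False, Q = False, B = False, N = False, K = False, C = False, E = True, S = False, R = False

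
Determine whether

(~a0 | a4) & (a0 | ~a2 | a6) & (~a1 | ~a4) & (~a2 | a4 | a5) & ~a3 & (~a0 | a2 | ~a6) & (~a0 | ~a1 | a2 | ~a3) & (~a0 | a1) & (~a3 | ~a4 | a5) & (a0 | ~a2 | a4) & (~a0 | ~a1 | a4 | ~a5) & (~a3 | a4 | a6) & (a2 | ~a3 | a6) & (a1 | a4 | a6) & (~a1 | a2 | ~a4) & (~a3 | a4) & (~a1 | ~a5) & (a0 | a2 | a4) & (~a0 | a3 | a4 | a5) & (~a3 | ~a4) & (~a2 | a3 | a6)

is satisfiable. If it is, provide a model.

a0: False, a1: False, a2: False, a3: False, a4: True, a5: True, a6: False

Unit clause (~a3) forces a3 = False.
Try a0 = True:
  (~a0 | a4) forces a4 = True.
  (~a1 | ~a4) forces a1 = False.
  clause (~a0 | a1) is falsified — backtrack.
So a0 = False.
Set a1 = False.
Set a2 = False.
  then (a0 | a2 | a4) forces a4 = True.
Set a5 = True.
Set a6 = False.
All clauses satisfied.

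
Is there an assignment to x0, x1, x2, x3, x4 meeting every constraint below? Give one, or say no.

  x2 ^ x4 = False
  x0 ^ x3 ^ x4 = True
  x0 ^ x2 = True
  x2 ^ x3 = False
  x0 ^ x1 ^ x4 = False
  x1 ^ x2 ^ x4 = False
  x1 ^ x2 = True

The formula is unsatisfiable.

Adding constraints 3, 5, 6 mod 2: every variable appears an even number of times on the left, so the left side is 0.
But the right sides sum to 1 (mod 2). 0 ≠ 1 — the system is inconsistent.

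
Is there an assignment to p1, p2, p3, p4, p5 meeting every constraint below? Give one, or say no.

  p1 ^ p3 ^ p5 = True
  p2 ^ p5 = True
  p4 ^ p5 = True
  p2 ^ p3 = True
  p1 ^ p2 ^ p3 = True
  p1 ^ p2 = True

Adding constraints 1, 2, 5 mod 2: every variable appears an even number of times on the left, so the left side is 0.
But the right sides sum to 1 (mod 2). 0 ≠ 1 — the system is inconsistent.

Unsatisfiable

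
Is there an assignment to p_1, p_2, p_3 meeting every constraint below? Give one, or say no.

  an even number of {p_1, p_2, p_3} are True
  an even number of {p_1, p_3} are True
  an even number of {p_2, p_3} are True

p_1: False, p_2: False, p_3: False

{p_1, p_2, p_3}: 0 true → even ✓
{p_1, p_3}: 0 true → even ✓
{p_2, p_3}: 0 true → even ✓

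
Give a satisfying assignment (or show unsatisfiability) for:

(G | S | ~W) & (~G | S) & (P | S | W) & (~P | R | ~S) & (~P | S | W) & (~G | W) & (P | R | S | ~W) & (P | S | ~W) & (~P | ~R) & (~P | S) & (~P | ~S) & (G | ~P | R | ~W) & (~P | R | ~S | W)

P = False, R = True, W = True, S = True, G = True

Set P = False.
Set R = True.
Set W = True.
  then (P | S | ~W) forces S = True.
Set G = True.
All clauses satisfied.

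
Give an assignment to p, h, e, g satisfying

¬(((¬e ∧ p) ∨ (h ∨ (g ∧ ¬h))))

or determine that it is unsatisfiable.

p = False; h = False; e = False; g = False

  ¬(((¬e ∧ p) ∨ (h ∨ (g ∧ ¬h)))) = True
    (¬e ∧ p) ∨ (h ∨ (g ∧ ¬h)) = False
      ¬e ∧ p = False
        ¬e = True
      h ∨ (g ∧ ¬h) = False
        g ∧ ¬h = False
          ¬h = True
The formula evaluates to True.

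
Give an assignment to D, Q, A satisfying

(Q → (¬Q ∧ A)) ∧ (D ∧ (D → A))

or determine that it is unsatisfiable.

D=T, Q=F, A=T

  Q → (¬Q ∧ A) = True
    ¬Q ∧ A = True
      ¬Q = True
  D ∧ (D → A) = True
    D → A = True
Both conjuncts True, so the formula holds.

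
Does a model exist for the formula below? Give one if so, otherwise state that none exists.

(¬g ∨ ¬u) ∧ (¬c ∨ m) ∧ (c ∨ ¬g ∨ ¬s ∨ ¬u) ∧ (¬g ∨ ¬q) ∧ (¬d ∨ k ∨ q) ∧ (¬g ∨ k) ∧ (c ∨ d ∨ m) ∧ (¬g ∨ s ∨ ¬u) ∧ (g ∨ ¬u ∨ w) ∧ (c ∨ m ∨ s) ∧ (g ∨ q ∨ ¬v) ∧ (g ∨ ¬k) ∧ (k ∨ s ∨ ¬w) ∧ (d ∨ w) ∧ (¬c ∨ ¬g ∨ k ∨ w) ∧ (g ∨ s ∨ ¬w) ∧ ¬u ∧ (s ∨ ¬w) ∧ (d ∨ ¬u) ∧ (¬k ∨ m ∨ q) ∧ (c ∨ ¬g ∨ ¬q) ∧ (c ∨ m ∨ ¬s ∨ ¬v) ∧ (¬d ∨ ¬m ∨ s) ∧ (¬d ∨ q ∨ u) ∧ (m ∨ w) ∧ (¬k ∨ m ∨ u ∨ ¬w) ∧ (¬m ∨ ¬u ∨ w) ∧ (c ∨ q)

Unit clause (¬u) forces u = False.
Set v = False.
Set m = True.
Set k = False.
  then (¬g ∨ k) forces g = False.
Set w = True.
  then (k ∨ s ∨ ¬w) forces s = True.
Set q = False.
  then (¬d ∨ k ∨ q) forces d = False.
  then (c ∨ q) forces c = True.
All clauses satisfied.

v: False, m: True, k: False, g: False, u: False, w: True, s: True, q: False, d: False, c: True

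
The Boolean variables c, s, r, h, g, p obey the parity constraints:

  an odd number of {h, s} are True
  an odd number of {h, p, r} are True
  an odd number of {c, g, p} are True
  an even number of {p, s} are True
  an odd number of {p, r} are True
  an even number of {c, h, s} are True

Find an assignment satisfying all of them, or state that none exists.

c = True; s = True; r = False; h = False; g = True; p = True

{h, s}: 1 true → odd ✓
{h, p, r}: 1 true → odd ✓
{c, g, p}: 3 true → odd ✓
{p, s}: 2 true → even ✓
{p, r}: 1 true → odd ✓
{c, h, s}: 2 true → even ✓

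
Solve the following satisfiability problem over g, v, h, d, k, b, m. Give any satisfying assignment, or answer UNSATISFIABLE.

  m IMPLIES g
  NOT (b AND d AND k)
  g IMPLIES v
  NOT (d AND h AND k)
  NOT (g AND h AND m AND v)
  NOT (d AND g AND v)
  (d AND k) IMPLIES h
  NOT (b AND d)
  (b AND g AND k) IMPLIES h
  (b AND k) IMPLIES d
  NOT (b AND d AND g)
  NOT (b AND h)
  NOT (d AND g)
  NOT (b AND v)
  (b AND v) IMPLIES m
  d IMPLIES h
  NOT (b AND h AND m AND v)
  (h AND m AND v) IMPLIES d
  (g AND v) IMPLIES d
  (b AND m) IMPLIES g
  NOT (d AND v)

g = False, v = False, h = True, d = False, k = True, b = False, m = False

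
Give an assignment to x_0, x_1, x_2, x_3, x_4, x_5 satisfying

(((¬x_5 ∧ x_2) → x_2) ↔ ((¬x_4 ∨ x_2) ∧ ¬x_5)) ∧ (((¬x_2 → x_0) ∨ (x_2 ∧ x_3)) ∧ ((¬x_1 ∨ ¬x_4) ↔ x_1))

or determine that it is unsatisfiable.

x_0=T, x_1=T, x_2=T, x_3=F, x_4=F, x_5=F

  ((¬x_5 ∧ x_2) → x_2) ↔ ((¬x_4 ∨ x_2) ∧ ¬x_5) = True
    (¬x_5 ∧ x_2) → x_2 = True
      ¬x_5 ∧ x_2 = True
        ¬x_5 = True
    (¬x_4 ∨ x_2) ∧ ¬x_5 = True
      ¬x_4 ∨ x_2 = True
        ¬x_4 = True
      ¬x_5 = True
  ((¬x_2 → x_0) ∨ (x_2 ∧ x_3)) ∧ ((¬x_1 ∨ ¬x_4) ↔ x_1) = True
    (¬x_2 → x_0) ∨ (x_2 ∧ x_3) = True
      ¬x_2 → x_0 = True
        ¬x_2 = False
      x_2 ∧ x_3 = False
    (¬x_1 ∨ ¬x_4) ↔ x_1 = True
      ¬x_1 ∨ ¬x_4 = True
        ¬x_1 = False
        ¬x_4 = True
Both conjuncts True, so the formula holds.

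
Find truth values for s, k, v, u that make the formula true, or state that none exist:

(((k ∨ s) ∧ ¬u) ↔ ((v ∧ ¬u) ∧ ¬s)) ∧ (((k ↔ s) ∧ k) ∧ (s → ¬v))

s=T, k=T, v=F, u=T

  ((k ∨ s) ∧ ¬u) ↔ ((v ∧ ¬u) ∧ ¬s) = True
    (k ∨ s) ∧ ¬u = False
      k ∨ s = True
      ¬u = False
    (v ∧ ¬u) ∧ ¬s = False
      v ∧ ¬u = False
        ¬u = False
      ¬s = False
  ((k ↔ s) ∧ k) ∧ (s → ¬v) = True
    (k ↔ s) ∧ k = True
      k ↔ s = True
    s → ¬v = True
      ¬v = True
Both conjuncts True, so the formula holds.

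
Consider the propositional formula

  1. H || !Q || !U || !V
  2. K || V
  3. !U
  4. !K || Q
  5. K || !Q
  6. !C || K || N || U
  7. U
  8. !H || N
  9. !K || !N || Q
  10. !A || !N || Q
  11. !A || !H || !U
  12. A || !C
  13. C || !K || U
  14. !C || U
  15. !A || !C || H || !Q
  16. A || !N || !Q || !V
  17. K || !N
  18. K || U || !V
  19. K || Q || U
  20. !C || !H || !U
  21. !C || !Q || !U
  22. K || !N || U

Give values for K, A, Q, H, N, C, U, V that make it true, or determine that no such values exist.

No satisfying assignment exists.

Case U = True:
  Clause (!U) is falsified — contradiction.
Case U = False:
  Clause (U) is falsified — contradiction.
Both cases fail, so the formula is unsatisfiable.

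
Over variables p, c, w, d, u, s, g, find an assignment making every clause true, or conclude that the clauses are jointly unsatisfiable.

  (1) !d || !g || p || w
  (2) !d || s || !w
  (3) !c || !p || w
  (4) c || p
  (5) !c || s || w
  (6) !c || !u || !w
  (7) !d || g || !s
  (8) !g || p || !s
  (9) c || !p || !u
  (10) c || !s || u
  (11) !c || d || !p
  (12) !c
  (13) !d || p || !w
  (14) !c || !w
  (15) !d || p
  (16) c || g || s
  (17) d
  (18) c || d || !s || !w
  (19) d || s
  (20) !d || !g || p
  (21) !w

p: True, c: False, w: False, d: True, u: False, s: False, g: True

Unit clause (!c) forces c = False.
Unit clause (d) forces d = True.
Unit clause (!w) forces w = False.
In (c || p) only p is left, so p = True.
In (c || !p || !u) only !u is left, so u = False.
In (c || !s || u) only !s is left, so s = False.
In (c || g || s) only g is left, so g = True.
All clauses satisfied.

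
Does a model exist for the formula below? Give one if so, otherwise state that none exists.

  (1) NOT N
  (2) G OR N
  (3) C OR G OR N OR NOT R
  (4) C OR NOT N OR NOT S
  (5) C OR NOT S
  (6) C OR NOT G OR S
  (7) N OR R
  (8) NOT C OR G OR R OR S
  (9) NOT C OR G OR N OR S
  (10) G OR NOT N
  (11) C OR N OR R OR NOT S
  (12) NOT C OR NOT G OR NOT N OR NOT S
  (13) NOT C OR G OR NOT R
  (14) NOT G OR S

C: True, G: True, N: False, R: True, S: True

Unit clause (NOT N) forces N = False.
In (G OR N) only G is left, so G = True.
In (N OR R) only R is left, so R = True.
In (NOT G OR S) only S is left, so S = True.
In (C OR NOT S) only C is left, so C = True.
All clauses satisfied.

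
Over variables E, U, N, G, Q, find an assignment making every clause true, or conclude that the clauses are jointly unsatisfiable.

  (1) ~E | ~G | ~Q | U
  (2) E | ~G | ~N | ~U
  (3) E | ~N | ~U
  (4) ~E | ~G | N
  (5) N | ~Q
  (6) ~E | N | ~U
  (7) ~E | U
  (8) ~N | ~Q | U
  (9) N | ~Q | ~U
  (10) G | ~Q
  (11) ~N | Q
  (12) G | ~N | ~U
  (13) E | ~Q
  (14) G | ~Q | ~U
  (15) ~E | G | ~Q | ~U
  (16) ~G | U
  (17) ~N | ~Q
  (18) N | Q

Case N = True:
  (~N | Q) forces Q = True.
  Clause (~N | ~Q) is falsified — contradiction.
Case N = False:
  (N | ~Q) forces Q = False.
  Clause (N | Q) is falsified — contradiction.
Both cases fail, so the formula is unsatisfiable.

UNSATISFIABLE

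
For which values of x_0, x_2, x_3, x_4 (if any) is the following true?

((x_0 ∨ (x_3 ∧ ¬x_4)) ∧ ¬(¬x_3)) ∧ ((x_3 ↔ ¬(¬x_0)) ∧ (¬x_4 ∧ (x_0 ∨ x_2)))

x_0=T, x_2=F, x_3=T, x_4=F

  (x_0 ∨ (x_3 ∧ ¬x_4)) ∧ ¬(¬x_3) = True
    x_0 ∨ (x_3 ∧ ¬x_4) = True
      x_3 ∧ ¬x_4 = True
        ¬x_4 = True
    ¬(¬x_3) = True
      ¬x_3 = False
  (x_3 ↔ ¬(¬x_0)) ∧ (¬x_4 ∧ (x_0 ∨ x_2)) = True
    x_3 ↔ ¬(¬x_0) = True
      ¬(¬x_0) = True
        ¬x_0 = False
    ¬x_4 ∧ (x_0 ∨ x_2) = True
      ¬x_4 = True
      x_0 ∨ x_2 = True
Both conjuncts True, so the formula holds.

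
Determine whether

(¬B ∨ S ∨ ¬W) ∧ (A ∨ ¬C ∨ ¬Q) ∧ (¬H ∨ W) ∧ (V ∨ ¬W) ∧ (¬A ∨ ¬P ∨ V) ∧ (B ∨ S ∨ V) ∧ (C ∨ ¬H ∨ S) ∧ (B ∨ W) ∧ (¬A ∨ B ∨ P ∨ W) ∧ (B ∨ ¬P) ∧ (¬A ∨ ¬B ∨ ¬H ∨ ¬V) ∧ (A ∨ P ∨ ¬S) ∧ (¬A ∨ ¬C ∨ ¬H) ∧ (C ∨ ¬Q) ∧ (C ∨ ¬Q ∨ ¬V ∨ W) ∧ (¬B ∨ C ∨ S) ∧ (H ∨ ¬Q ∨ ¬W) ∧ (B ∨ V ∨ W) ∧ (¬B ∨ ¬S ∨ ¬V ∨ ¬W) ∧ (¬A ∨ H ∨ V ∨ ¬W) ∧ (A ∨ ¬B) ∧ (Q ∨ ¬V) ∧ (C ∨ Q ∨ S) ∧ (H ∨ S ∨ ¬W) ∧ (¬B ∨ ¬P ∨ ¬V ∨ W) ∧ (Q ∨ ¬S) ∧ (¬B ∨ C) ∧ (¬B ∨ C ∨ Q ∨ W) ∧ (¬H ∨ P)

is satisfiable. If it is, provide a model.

Set P = False.
  then (¬H ∨ P) forces H = False.
Try A = False:
  (A ∨ P ∨ ¬S) forces S = False.
  (A ∨ ¬B) forces B = False.
  (B ∨ S ∨ V) forces V = True.
  (B ∨ W) forces W = True.
  clause (H ∨ S ∨ ¬W) is falsified — backtrack.
So A = True.
Set C = True.
Set W = False.
  then (B ∨ W) forces B = True.
Set V = True.
  then (Q ∨ ¬V) forces Q = True.
Set S = False.
All clauses satisfied.

P=F; A=T; C=T; W=F; H=F; V=T; B=T; S=F; Q=T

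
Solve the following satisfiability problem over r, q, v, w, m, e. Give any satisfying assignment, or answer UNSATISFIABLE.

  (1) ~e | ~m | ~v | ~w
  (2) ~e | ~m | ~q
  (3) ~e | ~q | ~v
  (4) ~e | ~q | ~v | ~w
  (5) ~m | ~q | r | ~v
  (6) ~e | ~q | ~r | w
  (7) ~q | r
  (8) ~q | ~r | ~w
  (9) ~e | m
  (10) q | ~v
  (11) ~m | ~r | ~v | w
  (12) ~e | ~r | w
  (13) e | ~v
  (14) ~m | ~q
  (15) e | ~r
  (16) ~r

Unit clause (~r) forces r = False.
In (~q | r) only ~q is left, so q = False.
In (q | ~v) only ~v is left, so v = False.
Set w = False.
Set m = True.
Set e = False.
All clauses satisfied.

r = False; q = False; v = False; w = False; m = True; e = False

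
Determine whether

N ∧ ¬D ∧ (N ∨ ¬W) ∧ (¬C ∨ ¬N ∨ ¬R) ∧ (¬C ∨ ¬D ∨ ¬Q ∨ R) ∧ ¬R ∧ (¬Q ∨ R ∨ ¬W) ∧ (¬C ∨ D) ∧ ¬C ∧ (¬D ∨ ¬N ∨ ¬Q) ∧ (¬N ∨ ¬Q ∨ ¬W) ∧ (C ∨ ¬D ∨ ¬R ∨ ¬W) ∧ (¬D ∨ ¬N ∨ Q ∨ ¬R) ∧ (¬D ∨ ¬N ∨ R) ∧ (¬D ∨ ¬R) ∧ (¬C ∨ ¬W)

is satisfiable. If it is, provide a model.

Unit clause (N) forces N = True.
Unit clause (¬D) forces D = False.
Unit clause (¬R) forces R = False.
In (¬C ∨ D) only ¬C is left, so C = False.
Set W = False.
Set Q = True.
All clauses satisfied.

W=F; Q=T; D=F; C=F; N=T; R=F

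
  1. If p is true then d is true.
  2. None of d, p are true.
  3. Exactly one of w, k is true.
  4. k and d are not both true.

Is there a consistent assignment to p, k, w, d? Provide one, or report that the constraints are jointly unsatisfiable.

p = False, k = False, w = True, d = False

  (1) p=F ⇒ d: vacuous ✓
  (2) {d, p}: 0 true — none ✓
  (3) {w, k}: 1 true — exactly one ✓
  (4) k=F, d=F — not both ✓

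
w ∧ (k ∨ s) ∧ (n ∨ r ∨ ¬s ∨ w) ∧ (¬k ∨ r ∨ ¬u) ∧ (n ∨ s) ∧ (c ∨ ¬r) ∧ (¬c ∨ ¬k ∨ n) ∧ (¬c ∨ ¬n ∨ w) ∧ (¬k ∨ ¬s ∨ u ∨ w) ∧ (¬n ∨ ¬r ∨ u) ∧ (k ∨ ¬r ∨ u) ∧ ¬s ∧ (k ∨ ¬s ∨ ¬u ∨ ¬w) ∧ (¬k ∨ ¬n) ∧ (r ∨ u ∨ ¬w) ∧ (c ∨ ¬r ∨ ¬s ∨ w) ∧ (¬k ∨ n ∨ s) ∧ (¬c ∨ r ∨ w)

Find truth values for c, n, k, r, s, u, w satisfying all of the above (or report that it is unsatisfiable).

Case s = True:
  Clause (¬s) is falsified — contradiction.
Case s = False:
  (w) forces w = True.
  (k ∨ s) forces k = True.
  (n ∨ s) forces n = True.
  Clause (¬k ∨ ¬n) is falsified — contradiction.
Both cases fail, so the formula is unsatisfiable.

The formula is unsatisfiable.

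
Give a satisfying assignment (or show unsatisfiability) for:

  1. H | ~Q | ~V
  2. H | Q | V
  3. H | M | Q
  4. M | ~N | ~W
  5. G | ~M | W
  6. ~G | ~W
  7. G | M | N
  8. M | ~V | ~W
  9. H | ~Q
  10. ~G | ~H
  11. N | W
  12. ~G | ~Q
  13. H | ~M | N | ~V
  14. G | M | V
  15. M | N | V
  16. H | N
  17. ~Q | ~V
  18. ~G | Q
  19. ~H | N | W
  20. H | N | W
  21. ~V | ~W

H=T; M=T; V=F; N=T; G=F; Q=F; W=T

Set H = True.
  then (~G | ~H) forces G = False.
Set M = True.
  then (G | ~M | W) forces W = True.
  then (~V | ~W) forces V = False.
Set N = True.
Set Q = False.
All clauses satisfied.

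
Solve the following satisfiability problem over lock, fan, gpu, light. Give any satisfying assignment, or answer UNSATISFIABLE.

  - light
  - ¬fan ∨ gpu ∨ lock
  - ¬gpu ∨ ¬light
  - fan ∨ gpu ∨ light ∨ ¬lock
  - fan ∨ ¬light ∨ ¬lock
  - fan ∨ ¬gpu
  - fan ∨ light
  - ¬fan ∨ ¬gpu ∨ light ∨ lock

lock: True, fan: True, gpu: False, light: True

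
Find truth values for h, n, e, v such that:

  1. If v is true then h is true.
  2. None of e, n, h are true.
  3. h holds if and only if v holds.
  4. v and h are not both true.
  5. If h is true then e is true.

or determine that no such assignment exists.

h=F; n=F; e=F; v=F

  (1) v=F ⇒ h: vacuous ✓
  (2) {e, n, h}: 0 true — none ✓
  (3) h=F, v=F — same ✓
  (4) v=F, h=F — not both ✓
  (5) h=F ⇒ e: vacuous ✓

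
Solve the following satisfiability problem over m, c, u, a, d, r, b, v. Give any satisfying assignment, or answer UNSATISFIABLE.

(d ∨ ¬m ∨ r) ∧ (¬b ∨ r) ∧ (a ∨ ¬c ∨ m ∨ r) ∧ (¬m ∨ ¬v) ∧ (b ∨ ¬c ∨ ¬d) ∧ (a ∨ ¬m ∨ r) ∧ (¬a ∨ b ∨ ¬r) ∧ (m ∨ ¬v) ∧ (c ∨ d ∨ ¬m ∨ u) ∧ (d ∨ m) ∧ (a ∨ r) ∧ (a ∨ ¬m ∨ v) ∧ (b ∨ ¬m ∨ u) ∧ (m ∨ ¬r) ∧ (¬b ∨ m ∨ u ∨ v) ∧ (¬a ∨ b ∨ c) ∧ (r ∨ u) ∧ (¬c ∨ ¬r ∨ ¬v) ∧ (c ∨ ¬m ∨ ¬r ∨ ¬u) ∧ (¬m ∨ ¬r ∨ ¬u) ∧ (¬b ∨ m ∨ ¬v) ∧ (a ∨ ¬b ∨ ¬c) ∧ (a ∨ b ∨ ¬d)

Set m = True.
  then (¬m ∨ ¬v) forces v = False.
  then (a ∨ ¬m ∨ v) forces a = True.
Set c = True.
Set u = False.
  then (b ∨ ¬m ∨ u) forces b = True.
  then (r ∨ u) forces r = True.
Set d = False.
All clauses satisfied.

m=T; c=T; u=F; a=T; d=F; r=T; b=T; v=F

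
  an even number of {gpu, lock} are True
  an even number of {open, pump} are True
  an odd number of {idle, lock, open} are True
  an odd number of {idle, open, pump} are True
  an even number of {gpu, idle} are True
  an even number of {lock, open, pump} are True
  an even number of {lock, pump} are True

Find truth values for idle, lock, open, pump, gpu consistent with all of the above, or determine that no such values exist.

No satisfying assignment exists.

Adding constraints 1, 4, 5, 6 mod 2: every variable appears an even number of times on the left, so the left side is 0.
But the right sides sum to 1 (mod 2). 0 ≠ 1 — the system is inconsistent.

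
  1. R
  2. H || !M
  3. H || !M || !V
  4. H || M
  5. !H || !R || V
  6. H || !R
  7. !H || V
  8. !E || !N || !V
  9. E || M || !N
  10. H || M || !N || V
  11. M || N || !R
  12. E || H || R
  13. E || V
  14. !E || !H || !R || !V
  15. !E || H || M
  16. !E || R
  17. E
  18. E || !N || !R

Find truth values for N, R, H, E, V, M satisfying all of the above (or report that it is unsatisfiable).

Case R = True:
  (H || !R) forces H = True.
  (!H || !R || V) forces V = True.
  (!E || !H || !R || !V) forces E = False.
  Clause (E) is falsified — contradiction.
Case R = False:
  Clause (R) is falsified — contradiction.
Both cases fail, so the formula is unsatisfiable.

No satisfying assignment exists.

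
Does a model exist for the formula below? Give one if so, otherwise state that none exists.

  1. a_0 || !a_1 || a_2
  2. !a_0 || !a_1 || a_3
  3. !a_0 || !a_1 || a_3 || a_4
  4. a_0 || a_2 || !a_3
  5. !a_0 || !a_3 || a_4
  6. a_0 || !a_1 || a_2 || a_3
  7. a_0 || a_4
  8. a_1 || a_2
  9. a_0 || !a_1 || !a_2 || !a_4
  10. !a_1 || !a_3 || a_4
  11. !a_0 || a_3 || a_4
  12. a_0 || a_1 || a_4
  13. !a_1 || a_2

a_0: True; a_1: False; a_2: True; a_3: True; a_4: True

Set a_0 = True.
Set a_1 = False.
  then (a_1 || a_2) forces a_2 = True.
Set a_3 = True.
  then (!a_0 || !a_3 || a_4) forces a_4 = True.
All clauses satisfied.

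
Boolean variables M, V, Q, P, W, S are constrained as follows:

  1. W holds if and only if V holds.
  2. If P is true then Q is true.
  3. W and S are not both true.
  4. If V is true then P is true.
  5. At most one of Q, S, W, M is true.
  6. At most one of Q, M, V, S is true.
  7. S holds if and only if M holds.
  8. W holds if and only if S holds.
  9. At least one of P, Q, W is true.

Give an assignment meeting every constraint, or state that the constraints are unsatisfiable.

M=F, V=F, Q=T, P=T, W=F, S=F

  (1) W=F, V=F — same ✓
  (2) P=T ⇒ Q: T ✓
  (3) W=F, S=F — not both ✓
  (4) V=F ⇒ P: vacuous ✓
  (5) {Q, S, W, M}: 1 true — at most one ✓
  (6) {Q, M, V, S}: 1 true — at most one ✓
  (7) S=F, M=F — same ✓
  (8) W=F, S=F — same ✓
  (9) {P, Q, W}: 2 true — at least one ✓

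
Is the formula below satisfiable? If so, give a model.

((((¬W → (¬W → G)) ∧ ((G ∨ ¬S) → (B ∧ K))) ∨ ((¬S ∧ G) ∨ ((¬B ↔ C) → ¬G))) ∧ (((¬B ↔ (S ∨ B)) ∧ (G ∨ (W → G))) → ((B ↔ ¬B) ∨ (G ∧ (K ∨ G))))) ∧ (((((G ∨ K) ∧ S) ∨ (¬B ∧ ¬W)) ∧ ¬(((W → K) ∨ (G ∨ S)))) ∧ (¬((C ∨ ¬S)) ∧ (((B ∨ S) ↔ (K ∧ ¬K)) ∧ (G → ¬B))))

Case S = True: the conjunct ¬(((W → K) ∨ (G ∨ S))) becomes ¬(((W → K) ∨ True)) = False.
Case S = False: the conjunct ¬((C ∨ ¬S)) becomes ¬((C ∨ True)) = False.
Both cases fail — unsatisfiable.

Unsatisfiable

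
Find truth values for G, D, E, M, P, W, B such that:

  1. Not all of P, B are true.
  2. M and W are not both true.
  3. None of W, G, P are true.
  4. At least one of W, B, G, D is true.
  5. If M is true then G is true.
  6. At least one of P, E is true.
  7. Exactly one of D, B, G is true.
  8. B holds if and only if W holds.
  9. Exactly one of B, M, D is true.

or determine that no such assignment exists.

G = False, D = True, E = True, M = False, P = False, W = False, B = False

  (1) {P, B}: 0/2 true — not all ✓
  (2) M=F, W=F — not both ✓
  (3) {W, G, P}: 0 true — none ✓
  (4) {W, B, G, D}: 1 true — at least one ✓
  (5) M=F ⇒ G: vacuous ✓
  (6) {P, E}: 1 true — at least one ✓
  (7) {D, B, G}: 1 true — exactly one ✓
  (8) B=F, W=F — same ✓
  (9) {B, M, D}: 1 true — exactly one ✓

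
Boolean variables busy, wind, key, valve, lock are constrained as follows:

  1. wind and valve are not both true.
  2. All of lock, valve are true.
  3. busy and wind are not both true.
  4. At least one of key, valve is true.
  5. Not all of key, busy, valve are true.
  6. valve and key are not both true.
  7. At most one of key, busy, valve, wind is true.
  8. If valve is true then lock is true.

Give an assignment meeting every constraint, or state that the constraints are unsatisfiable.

busy = False, wind = False, key = False, valve = True, lock = True

  (1) wind=F, valve=T — not both ✓
  (2) {lock, valve}: all 2 true ✓
  (3) busy=F, wind=F — not both ✓
  (4) {key, valve}: 1 true — at least one ✓
  (5) {key, busy, valve}: 1/3 true — not all ✓
  (6) valve=T, key=F — not both ✓
  (7) {key, busy, valve, wind}: 1 true — at most one ✓
  (8) valve=T ⇒ lock: T ✓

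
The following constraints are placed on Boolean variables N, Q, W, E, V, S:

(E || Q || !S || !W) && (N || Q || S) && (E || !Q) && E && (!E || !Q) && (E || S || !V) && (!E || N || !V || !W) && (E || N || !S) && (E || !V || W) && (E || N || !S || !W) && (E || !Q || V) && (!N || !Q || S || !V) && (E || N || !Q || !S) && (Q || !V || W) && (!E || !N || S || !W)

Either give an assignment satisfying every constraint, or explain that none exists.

N: True; Q: False; W: False; E: True; V: False; S: False

Unit clause (E) forces E = True.
In (!E || !Q) only !Q is left, so Q = False.
Set N = True.
Set W = False.
  then (Q || !V || W) forces V = False.
Set S = False.
All clauses satisfied.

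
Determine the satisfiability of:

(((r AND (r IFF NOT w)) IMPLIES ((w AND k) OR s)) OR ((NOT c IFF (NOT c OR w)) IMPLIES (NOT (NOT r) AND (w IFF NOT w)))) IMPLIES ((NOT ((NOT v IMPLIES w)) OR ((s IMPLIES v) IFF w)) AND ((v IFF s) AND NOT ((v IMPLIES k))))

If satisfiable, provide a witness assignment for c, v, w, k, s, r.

c: False, v: True, w: True, k: False, s: True, r: True

  (((r AND (r IFF NOT w)) IMPLIES ((w AND k) OR s)) OR ((NOT c IFF (NOT c OR w)) IMPLIES (NOT (NOT r) AND (w IFF NOT w)))) IMPLIES ((NOT ((NOT v IMPLIES w)) OR ((s IMPLIES v) IFF w)) AND ((v IFF s) AND NOT ((v IMPLIES k)))) = True
    ((r AND (r IFF NOT w)) IMPLIES ((w AND k) OR s)) OR ((NOT c IFF (NOT c OR w)) IMPLIES (NOT (NOT r) AND (w IFF NOT w))) = True
      (r AND (r IFF NOT w)) IMPLIES ((w AND k) OR s) = True
        r AND (r IFF NOT w) = False
          r IFF NOT w = False
            NOT w = False
        (w AND k) OR s = True
          w AND k = False
      (NOT c IFF (NOT c OR w)) IMPLIES (NOT (NOT r) AND (w IFF NOT w)) = False
        NOT c IFF (NOT c OR w) = True
          NOT c = True
          NOT c OR w = True
            NOT c = True
        NOT (NOT r) AND (w IFF NOT w) = False
          NOT (NOT r) = True
            NOT r = False
          w IFF NOT w = False
            NOT w = False
    (NOT ((NOT v IMPLIES w)) OR ((s IMPLIES v) IFF w)) AND ((v IFF s) AND NOT ((v IMPLIES k))) = True
      NOT ((NOT v IMPLIES w)) OR ((s IMPLIES v) IFF w) = True
        NOT ((NOT v IMPLIES w)) = False
          NOT v IMPLIES w = True
            NOT v = False
        (s IMPLIES v) IFF w = True
          s IMPLIES v = True
      (v IFF s) AND NOT ((v IMPLIES k)) = True
        v IFF s = True
        NOT ((v IMPLIES k)) = True
          v IMPLIES k = False
The formula evaluates to True.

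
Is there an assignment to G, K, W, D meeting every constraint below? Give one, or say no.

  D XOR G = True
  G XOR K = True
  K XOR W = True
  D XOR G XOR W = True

G = False, K = True, W = False, D = True

D XOR G = T XOR F = True ✓
G XOR K = F XOR T = True ✓
K XOR W = T XOR F = True ✓
D XOR G XOR W = T XOR F XOR F = True ✓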